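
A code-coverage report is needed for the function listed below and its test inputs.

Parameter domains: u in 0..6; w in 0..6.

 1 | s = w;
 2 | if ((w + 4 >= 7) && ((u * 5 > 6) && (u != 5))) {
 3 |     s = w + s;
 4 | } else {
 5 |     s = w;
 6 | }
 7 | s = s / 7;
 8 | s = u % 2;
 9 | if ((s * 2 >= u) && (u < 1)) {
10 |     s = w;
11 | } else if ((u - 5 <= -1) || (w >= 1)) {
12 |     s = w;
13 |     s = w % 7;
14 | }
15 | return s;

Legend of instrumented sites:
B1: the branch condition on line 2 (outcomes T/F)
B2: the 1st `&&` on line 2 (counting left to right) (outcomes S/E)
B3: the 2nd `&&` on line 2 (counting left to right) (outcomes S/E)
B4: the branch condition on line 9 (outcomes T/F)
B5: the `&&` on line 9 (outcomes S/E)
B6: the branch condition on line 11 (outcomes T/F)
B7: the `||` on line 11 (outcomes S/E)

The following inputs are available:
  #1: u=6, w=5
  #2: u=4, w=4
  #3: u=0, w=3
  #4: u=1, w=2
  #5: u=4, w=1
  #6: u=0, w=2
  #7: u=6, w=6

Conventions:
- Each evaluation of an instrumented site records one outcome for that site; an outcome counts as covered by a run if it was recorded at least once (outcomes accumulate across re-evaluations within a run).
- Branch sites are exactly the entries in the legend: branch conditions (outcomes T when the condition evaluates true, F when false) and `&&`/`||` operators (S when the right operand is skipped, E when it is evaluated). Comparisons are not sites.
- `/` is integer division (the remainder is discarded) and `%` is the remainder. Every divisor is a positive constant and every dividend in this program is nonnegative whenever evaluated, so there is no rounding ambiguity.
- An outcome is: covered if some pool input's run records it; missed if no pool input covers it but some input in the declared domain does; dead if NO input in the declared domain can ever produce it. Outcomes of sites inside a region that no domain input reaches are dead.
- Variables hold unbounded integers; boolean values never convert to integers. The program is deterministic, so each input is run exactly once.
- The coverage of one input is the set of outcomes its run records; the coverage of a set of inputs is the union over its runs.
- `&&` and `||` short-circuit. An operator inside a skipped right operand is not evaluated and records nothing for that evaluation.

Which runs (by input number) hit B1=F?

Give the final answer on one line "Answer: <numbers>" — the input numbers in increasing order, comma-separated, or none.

input #1 (u=6, w=5): does not produce B1=F
input #2 (u=4, w=4): does not produce B1=F
input #3 (u=0, w=3): produces B1=F
input #4 (u=1, w=2): produces B1=F
input #5 (u=4, w=1): produces B1=F
input #6 (u=0, w=2): produces B1=F
input #7 (u=6, w=6): does not produce B1=F

Answer: 3, 4, 5, 6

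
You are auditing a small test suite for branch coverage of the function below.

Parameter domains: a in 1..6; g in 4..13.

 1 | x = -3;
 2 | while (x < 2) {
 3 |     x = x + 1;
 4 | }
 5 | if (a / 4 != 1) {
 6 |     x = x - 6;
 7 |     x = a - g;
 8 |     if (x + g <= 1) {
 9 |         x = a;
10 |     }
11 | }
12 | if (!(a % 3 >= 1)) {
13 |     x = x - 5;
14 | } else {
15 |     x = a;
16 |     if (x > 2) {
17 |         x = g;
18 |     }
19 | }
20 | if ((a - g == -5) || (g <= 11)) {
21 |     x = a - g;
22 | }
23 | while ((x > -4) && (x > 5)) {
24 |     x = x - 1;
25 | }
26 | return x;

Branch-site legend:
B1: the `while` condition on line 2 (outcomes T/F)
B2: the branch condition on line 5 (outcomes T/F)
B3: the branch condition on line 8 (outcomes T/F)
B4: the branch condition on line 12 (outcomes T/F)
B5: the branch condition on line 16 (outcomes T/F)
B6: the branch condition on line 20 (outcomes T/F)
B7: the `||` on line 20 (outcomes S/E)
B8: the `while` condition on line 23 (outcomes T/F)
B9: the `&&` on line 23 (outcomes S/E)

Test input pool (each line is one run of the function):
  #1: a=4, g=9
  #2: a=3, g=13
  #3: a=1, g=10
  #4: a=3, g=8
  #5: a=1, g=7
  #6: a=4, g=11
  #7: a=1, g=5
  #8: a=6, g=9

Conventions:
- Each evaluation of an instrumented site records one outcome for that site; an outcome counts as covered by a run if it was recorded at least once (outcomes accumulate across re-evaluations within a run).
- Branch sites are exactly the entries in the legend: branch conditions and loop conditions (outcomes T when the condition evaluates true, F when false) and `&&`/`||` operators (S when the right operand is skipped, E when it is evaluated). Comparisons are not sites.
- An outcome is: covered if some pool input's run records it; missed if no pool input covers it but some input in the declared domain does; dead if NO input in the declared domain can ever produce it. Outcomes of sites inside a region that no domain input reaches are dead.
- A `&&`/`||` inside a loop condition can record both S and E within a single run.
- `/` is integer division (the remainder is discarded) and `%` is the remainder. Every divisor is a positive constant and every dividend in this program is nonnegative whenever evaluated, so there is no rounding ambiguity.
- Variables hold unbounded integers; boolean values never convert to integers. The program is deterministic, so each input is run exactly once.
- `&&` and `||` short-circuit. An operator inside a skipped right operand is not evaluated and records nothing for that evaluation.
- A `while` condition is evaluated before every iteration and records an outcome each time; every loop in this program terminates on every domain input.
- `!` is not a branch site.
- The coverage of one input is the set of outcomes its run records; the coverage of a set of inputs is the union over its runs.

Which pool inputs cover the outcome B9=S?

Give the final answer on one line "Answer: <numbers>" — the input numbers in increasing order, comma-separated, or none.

input #1 (a=4, g=9): records B9=S
input #2 (a=3, g=13): records B9=S
input #3 (a=1, g=10): records B9=S
input #4 (a=3, g=8): records B9=S
input #5 (a=1, g=7): records B9=S
input #6 (a=4, g=11): records B9=S
input #7 (a=1, g=5): records B9=S
input #8 (a=6, g=9): does not record B9=S

Answer: 1, 2, 3, 4, 5, 6, 7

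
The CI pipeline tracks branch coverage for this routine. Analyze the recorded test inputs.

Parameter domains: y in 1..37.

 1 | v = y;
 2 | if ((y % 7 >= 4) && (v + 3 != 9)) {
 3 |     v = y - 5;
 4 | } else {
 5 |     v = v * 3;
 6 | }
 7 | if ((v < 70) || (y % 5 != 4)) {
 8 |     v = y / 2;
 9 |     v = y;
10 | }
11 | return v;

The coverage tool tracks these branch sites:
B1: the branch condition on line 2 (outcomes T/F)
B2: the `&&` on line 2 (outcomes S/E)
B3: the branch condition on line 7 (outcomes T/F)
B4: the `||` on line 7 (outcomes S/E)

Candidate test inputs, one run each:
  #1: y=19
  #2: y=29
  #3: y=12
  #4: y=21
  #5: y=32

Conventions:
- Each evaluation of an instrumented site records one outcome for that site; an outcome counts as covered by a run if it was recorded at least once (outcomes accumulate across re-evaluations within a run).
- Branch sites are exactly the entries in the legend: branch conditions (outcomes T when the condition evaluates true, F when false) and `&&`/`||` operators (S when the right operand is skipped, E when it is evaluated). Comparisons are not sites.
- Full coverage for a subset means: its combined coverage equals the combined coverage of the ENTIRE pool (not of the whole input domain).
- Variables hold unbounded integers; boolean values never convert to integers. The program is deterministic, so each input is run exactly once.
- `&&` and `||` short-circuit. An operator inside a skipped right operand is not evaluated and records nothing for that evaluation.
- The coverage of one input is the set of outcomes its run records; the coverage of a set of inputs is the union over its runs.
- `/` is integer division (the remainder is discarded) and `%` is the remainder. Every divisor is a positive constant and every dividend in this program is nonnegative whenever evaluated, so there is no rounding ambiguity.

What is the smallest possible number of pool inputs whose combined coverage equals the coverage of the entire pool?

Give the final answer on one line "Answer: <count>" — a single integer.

run #1 (y=19) runs B2->E, B1->T, B4->S, B3->T; records B1=T, B2=E, B3=T, B4=S
run #2 (y=29) runs B2->S, B1->F, B4->E, B3->F; records B1=F, B2=S, B3=F, B4=E
run #3 (y=12) runs B2->E, B1->T, B4->S, B3->T; records B1=T, B2=E, B3=T, B4=S
run #4 (y=21) runs B2->S, B1->F, B4->S, B3->T; records B1=F, B2=S, B3=T, B4=S
run #5 (y=32) runs B2->E, B1->T, B4->S, B3->T; records B1=T, B2=E, B3=T, B4=S
pool-wide coverage (8 outcomes): B1=T, B1=F, B2=S, B2=E, B3=T, B3=F, B4=S, B4=E
no size-1 subset reaches all 8 outcomes (best union: 4/8)
size 2: inputs {1, 2} cover all 8 outcomes, and no lexicographically smaller subset of this size does

Answer: 2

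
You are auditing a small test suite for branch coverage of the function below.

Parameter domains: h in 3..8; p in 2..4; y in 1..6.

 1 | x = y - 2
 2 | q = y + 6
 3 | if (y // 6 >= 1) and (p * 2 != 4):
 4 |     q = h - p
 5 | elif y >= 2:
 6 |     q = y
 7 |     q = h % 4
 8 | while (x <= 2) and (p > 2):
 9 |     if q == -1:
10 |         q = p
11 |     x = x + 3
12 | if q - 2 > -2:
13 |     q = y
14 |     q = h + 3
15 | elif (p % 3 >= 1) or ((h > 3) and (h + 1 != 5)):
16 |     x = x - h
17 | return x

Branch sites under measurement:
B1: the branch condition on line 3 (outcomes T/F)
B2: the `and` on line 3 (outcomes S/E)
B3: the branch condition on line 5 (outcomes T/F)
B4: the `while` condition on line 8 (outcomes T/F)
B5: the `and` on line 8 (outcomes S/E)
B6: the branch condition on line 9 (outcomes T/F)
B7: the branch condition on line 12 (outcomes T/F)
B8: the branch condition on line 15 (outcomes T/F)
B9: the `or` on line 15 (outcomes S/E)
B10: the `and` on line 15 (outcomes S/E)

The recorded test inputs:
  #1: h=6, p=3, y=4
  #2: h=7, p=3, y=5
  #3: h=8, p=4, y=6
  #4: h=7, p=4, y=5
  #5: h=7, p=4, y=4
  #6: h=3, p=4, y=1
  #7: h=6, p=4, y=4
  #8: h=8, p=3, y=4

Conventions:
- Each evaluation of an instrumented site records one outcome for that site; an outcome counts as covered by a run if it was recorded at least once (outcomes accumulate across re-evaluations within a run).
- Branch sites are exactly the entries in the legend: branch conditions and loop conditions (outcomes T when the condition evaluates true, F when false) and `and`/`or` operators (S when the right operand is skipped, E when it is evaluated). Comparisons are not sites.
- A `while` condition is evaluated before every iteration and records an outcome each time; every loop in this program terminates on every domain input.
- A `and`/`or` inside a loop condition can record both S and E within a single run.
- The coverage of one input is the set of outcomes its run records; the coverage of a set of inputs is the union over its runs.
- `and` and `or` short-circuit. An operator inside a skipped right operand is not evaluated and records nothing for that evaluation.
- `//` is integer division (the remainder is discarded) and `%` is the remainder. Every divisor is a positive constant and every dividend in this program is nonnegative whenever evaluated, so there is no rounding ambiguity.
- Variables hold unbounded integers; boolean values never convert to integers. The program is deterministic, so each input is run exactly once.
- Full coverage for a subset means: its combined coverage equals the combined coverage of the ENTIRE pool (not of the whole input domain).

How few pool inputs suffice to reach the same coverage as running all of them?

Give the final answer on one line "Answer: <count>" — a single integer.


test 1 (h=6, p=3, y=4) fires B2->S, B1->F, B3->T, B5->E, B4->T, B6->F, B5->S, B4->F, B7->T; hits B1=F, B2=S, B3=T, B4=T, B4=F, B5=S, B5=E, B6=F, B7=T
test 2 (h=7, p=3, y=5) fires B2->S, B1->F, B3->T, B5->S, B4->F, B7->T; hits B1=F, B2=S, B3=T, B4=F, B5=S, B7=T
test 3 (h=8, p=4, y=6) fires B2->E, B1->T, B5->S, B4->F, B7->T; hits B1=T, B2=E, B4=F, B5=S, B7=T
test 4 (h=7, p=4, y=5) fires B2->S, B1->F, B3->T, B5->S, B4->F, B7->T; hits B1=F, B2=S, B3=T, B4=F, B5=S, B7=T
test 5 (h=7, p=4, y=4) fires B2->S, B1->F, B3->T, B5->E, B4->T, B6->F, B5->S, B4->F, B7->T; hits B1=F, B2=S, B3=T, B4=T, B4=F, B5=S, B5=E, B6=F, B7=T
test 6 (h=3, p=4, y=1) fires B2->S, B1->F, B3->F, B5->E, B4->T, B6->F, B5->E, B4->T, B6->F, B5->S, B4->F, B7->T; hits B1=F, B2=S, B3=F, B4=T, B4=F, B5=S, B5=E, B6=F, B7=T
test 7 (h=6, p=4, y=4) fires B2->S, B1->F, B3->T, B5->E, B4->T, B6->F, B5->S, B4->F, B7->T; hits B1=F, B2=S, B3=T, B4=T, B4=F, B5=S, B5=E, B6=F, B7=T
test 8 (h=8, p=3, y=4) fires B2->S, B1->F, B3->T, B5->E, B4->T, B6->F, B5->S, B4->F, B7->F, B9->E, B10->E, B8->T; hits B1=F, B2=S, B3=T, B4=T, B4=F, B5=S, B5=E, B6=F, B7=F, B8=T, B9=E, B10=E
pool-wide coverage (16 outcomes): B1=T, B1=F, B2=S, B2=E, B3=T, B3=F, B4=T, B4=F, B5=S, B5=E, B6=F, B7=T, B7=F, B8=T, B9=E, B10=E
size 1 is not enough: best union over all size-1 subsets is 12/16
size 2 is not enough: best union over all size-2 subsets is 15/16
size 3: inputs {3, 6, 8} cover all 16 outcomes, and no lexicographically smaller subset of this size does
Answer: 3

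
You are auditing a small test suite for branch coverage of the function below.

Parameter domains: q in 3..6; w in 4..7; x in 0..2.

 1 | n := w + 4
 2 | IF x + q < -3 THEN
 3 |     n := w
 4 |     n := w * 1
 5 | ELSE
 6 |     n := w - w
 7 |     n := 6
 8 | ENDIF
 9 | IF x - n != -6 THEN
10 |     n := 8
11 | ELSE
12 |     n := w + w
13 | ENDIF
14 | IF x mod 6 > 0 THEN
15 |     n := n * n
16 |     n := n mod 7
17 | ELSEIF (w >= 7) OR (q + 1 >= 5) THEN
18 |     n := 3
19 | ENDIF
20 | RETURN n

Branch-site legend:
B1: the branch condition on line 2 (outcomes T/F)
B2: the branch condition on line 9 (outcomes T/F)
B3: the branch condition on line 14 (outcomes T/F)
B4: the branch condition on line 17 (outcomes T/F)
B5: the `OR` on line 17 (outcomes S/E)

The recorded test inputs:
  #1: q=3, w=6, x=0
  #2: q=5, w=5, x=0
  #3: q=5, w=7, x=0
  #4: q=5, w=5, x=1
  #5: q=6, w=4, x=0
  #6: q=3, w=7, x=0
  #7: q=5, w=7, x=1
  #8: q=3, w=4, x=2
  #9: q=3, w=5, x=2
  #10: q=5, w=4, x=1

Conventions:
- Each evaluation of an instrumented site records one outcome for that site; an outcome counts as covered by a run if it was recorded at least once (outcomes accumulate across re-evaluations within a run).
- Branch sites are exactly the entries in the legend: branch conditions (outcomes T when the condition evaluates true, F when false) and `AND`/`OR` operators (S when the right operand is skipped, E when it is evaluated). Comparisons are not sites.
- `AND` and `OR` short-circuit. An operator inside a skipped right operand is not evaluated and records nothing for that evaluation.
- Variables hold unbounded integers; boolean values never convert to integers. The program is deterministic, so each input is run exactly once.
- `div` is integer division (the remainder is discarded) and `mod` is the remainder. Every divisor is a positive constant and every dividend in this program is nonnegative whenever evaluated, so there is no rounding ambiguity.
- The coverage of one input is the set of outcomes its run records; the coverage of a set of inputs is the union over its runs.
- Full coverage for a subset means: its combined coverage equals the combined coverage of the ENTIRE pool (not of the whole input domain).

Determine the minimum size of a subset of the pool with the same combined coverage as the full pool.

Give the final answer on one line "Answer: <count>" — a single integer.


input #1 (q=3, w=6, x=0): events B1->F, B2->F, B3->F, B5->E, B4->F; covers B1=F, B2=F, B3=F, B4=F, B5=E
input #2 (q=5, w=5, x=0): events B1->F, B2->F, B3->F, B5->E, B4->T; covers B1=F, B2=F, B3=F, B4=T, B5=E
input #3 (q=5, w=7, x=0): events B1->F, B2->F, B3->F, B5->S, B4->T; covers B1=F, B2=F, B3=F, B4=T, B5=S
input #4 (q=5, w=5, x=1): events B1->F, B2->T, B3->T; covers B1=F, B2=T, B3=T
input #5 (q=6, w=4, x=0): events B1->F, B2->F, B3->F, B5->E, B4->T; covers B1=F, B2=F, B3=F, B4=T, B5=E
input #6 (q=3, w=7, x=0): events B1->F, B2->F, B3->F, B5->S, B4->T; covers B1=F, B2=F, B3=F, B4=T, B5=S
input #7 (q=5, w=7, x=1): events B1->F, B2->T, B3->T; covers B1=F, B2=T, B3=T
input #8 (q=3, w=4, x=2): events B1->F, B2->T, B3->T; covers B1=F, B2=T, B3=T
input #9 (q=3, w=5, x=2): events B1->F, B2->T, B3->T; covers B1=F, B2=T, B3=T
input #10 (q=5, w=4, x=1): events B1->F, B2->T, B3->T; covers B1=F, B2=T, B3=T
the full pool covers 9 outcomes: B1=F, B2=T, B2=F, B3=T, B3=F, B4=T, B4=F, B5=S, B5=E
size 1 is not enough: best union over all size-1 subsets is 5/9
size 2 is not enough: best union over all size-2 subsets is 7/9
size 3: inputs {1, 3, 4} cover all 9 outcomes, and no lexicographically smaller subset of this size does
Answer: 3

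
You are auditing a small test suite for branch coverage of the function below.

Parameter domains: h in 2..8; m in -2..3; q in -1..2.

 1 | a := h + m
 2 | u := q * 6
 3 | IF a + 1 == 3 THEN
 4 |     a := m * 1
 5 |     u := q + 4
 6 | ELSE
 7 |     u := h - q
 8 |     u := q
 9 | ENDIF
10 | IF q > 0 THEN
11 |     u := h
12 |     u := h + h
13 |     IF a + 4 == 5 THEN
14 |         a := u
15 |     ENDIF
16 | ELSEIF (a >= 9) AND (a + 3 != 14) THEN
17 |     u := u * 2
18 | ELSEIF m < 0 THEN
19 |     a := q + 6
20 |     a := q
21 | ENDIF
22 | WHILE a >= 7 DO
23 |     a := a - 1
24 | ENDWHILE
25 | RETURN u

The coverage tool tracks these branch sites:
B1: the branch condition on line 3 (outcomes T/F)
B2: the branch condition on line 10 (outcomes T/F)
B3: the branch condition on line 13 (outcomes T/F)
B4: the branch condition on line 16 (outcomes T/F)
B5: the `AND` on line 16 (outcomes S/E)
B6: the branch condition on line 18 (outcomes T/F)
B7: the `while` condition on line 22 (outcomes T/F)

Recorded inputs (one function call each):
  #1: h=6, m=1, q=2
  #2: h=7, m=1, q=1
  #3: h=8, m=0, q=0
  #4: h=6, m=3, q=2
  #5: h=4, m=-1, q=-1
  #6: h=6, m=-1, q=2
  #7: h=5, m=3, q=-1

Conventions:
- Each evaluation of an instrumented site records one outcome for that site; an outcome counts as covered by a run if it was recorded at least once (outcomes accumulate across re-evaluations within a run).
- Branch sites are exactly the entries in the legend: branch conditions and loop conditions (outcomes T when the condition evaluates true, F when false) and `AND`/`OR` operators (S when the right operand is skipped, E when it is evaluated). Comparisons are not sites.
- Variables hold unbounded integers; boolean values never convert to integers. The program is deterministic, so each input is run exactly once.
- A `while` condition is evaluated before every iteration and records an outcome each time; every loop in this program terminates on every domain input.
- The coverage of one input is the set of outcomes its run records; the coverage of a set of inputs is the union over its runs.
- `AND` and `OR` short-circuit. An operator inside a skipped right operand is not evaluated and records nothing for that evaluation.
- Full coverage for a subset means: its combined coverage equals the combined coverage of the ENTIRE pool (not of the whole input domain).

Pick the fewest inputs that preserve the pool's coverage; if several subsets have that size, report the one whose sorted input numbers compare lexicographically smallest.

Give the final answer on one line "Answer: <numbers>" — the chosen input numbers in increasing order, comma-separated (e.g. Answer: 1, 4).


input #1, h=6, m=1, q=2: events B1->F, B2->T, B3->F, B7->T, B7->F; outcomes B1=F, B2=T, B3=F, B7=T, B7=F
input #2, h=7, m=1, q=1: events B1->F, B2->T, B3->F, B7->T, B7->T, B7->F; outcomes B1=F, B2=T, B3=F, B7=T, B7=F
input #3, h=8, m=0, q=0: events B1->F, B2->F, B5->S, B4->F, B6->F, B7->T, B7->T, B7->F; outcomes B1=F, B2=F, B4=F, B5=S, B6=F, B7=T, B7=F
input #4, h=6, m=3, q=2: events B1->F, B2->T, B3->F, B7->T, B7->T, B7->T, B7->F; outcomes B1=F, B2=T, B3=F, B7=T, B7=F
input #5, h=4, m=-1, q=-1: events B1->F, B2->F, B5->S, B4->F, B6->T, B7->F; outcomes B1=F, B2=F, B4=F, B5=S, B6=T, B7=F
input #6, h=6, m=-1, q=2: events B1->F, B2->T, B3->F, B7->F; outcomes B1=F, B2=T, B3=F, B7=F
input #7, h=5, m=3, q=-1: events B1->F, B2->F, B5->S, B4->F, B6->F, B7->T, B7->T, B7->F; outcomes B1=F, B2=F, B4=F, B5=S, B6=F, B7=T, B7=F
pool-wide coverage (10 outcomes): B1=F, B2=T, B2=F, B3=F, B4=F, B5=S, B6=T, B6=F, B7=T, B7=F
every size-1 subset falls short of the 10 outcomes (best: 7/10)
every size-2 subset falls short of the 10 outcomes (best: 9/10)
inputs {1, 3, 5} (size 3) cover everything; no size-3 subset with a lexicographically smaller index list covers all 10
Answer: 1, 3, 5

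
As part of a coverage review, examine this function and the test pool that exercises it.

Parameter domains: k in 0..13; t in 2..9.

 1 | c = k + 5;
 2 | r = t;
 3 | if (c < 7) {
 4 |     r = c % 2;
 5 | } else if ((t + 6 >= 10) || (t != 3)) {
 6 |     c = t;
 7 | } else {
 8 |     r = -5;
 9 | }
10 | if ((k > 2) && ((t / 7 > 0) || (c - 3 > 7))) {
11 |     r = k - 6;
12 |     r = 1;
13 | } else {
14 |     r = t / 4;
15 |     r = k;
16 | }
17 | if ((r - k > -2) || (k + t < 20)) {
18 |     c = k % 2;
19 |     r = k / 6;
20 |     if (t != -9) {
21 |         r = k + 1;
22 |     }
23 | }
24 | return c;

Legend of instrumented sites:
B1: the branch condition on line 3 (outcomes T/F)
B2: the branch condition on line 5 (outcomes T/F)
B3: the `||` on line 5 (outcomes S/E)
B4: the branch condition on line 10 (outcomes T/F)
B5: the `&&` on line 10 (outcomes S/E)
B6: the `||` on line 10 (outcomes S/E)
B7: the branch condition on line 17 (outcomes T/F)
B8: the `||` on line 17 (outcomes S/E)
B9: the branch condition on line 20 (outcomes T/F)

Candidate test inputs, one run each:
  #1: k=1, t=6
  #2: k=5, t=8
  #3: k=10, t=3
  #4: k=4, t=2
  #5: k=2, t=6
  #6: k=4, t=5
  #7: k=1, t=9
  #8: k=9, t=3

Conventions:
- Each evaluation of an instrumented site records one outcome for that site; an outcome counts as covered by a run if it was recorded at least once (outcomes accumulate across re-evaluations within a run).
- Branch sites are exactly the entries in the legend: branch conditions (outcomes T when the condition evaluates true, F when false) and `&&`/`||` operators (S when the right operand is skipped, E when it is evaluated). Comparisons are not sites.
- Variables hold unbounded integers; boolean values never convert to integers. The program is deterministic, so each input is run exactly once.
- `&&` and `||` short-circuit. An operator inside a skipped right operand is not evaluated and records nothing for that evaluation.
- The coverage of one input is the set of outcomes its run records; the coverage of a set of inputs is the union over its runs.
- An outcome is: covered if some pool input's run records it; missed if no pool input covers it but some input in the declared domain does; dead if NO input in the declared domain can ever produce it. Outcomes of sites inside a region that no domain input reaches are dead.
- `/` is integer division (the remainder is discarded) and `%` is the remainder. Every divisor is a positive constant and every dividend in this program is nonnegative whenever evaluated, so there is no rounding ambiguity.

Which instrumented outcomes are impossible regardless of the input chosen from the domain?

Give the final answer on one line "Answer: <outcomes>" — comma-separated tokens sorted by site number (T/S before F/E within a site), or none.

exhaustive pass over the 112-input domain:
  B9=F: unreachable across the whole domain -> dead
  reachable outcomes have witnesses, e.g. B1=T (e.g. k=0, t=2), B1=F (e.g. k=2, t=2), B2=T (e.g. k=2, t=2), B2=F (e.g. k=2, t=3)

Answer: B9=F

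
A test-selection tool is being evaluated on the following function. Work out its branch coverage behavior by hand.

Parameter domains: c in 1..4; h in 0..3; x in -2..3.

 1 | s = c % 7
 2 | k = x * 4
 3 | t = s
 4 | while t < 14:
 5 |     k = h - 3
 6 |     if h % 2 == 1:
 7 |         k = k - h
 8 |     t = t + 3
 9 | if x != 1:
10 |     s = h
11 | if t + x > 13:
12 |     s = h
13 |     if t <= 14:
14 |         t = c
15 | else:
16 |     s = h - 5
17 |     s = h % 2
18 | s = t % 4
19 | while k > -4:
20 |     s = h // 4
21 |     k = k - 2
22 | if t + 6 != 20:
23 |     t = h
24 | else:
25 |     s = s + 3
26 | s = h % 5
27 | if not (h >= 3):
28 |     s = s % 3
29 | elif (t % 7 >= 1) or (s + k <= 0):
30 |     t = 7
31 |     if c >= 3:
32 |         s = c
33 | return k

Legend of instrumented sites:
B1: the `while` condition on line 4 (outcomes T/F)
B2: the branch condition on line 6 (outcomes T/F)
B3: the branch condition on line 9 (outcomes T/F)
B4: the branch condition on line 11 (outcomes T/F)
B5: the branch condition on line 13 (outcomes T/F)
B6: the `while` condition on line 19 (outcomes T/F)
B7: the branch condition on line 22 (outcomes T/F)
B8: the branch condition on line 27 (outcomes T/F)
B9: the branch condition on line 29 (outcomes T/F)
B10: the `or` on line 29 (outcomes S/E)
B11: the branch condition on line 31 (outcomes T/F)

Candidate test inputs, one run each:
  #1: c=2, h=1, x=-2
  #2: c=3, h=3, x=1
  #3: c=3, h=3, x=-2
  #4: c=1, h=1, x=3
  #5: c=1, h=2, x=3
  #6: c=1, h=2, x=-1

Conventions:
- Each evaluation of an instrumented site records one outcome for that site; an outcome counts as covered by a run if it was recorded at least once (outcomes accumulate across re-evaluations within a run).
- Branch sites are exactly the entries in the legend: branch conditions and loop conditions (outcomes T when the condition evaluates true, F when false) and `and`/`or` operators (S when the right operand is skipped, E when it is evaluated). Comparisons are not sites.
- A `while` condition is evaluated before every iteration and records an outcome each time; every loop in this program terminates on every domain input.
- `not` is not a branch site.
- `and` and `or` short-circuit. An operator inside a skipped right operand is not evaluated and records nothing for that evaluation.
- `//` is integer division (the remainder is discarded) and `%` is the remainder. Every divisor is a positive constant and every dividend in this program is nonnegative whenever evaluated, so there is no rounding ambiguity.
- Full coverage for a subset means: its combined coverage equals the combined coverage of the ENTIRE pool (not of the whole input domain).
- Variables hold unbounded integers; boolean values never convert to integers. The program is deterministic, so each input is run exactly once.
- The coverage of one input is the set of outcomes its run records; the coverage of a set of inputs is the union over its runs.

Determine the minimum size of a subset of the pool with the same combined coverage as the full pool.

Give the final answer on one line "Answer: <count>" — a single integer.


#1 (c=2, h=1, x=-2) -> B1->T, B2->T, B1->T, B2->T, B1->T, B2->T, B1->T, B2->T, B1->F, B3->T, B4->F, B6->T, B6->F, B7->F, ...; covered: B1=T, B1=F, B2=T, B3=T, B4=F, B6=T, B6=F, B7=F, B8=T
#2 (c=3, h=3, x=1) -> B1->T, B2->T, B1->T, B2->T, B1->T, B2->T, B1->T, B2->T, B1->F, B3->F, B4->T, B5->F, B6->T, B6->F, ...; covered: B1=T, B1=F, B2=T, B3=F, B4=T, B5=F, B6=T, B6=F, B7=T, B8=F, B9=T, B10=S, B11=T
#3 (c=3, h=3, x=-2) -> B1->T, B2->T, B1->T, B2->T, B1->T, B2->T, B1->T, B2->T, B1->F, B3->T, B4->F, B6->T, B6->F, B7->T, ...; covered: B1=T, B1=F, B2=T, B3=T, B4=F, B6=T, B6=F, B7=T, B8=F, B9=T, B10=S, B11=T
#4 (c=1, h=1, x=3) -> B1->T, B2->T, B1->T, B2->T, B1->T, B2->T, B1->T, B2->T, B1->T, B2->T, B1->F, B3->T, B4->T, B5->F, ...; covered: B1=T, B1=F, B2=T, B3=T, B4=T, B5=F, B6=T, B6=F, B7=T, B8=T
#5 (c=1, h=2, x=3) -> B1->T, B2->F, B1->T, B2->F, B1->T, B2->F, B1->T, B2->F, B1->T, B2->F, B1->F, B3->T, B4->T, B5->F, ...; covered: B1=T, B1=F, B2=F, B3=T, B4=T, B5=F, B6=T, B6=F, B7=T, B8=T
#6 (c=1, h=2, x=-1) -> B1->T, B2->F, B1->T, B2->F, B1->T, B2->F, B1->T, B2->F, B1->T, B2->F, B1->F, B3->T, B4->T, B5->F, ...; covered: B1=T, B1=F, B2=F, B3=T, B4=T, B5=F, B6=T, B6=F, B7=T, B8=T
together the pool reaches 18 outcomes: B1=T, B1=F, B2=T, B2=F, B3=T, B3=F, B4=T, B4=F, B5=F, B6=T, B6=F, B7=T, B7=F, B8=T, B8=F, B9=T, B10=S, B11=T
size 1 is not enough: best union over all size-1 subsets is 13/18
size 2 is not enough: best union over all size-2 subsets is 17/18
the canonical winner is {1, 2, 5}: size 3, full 18-outcome coverage, earliest index list among size-3 covers
Answer: 3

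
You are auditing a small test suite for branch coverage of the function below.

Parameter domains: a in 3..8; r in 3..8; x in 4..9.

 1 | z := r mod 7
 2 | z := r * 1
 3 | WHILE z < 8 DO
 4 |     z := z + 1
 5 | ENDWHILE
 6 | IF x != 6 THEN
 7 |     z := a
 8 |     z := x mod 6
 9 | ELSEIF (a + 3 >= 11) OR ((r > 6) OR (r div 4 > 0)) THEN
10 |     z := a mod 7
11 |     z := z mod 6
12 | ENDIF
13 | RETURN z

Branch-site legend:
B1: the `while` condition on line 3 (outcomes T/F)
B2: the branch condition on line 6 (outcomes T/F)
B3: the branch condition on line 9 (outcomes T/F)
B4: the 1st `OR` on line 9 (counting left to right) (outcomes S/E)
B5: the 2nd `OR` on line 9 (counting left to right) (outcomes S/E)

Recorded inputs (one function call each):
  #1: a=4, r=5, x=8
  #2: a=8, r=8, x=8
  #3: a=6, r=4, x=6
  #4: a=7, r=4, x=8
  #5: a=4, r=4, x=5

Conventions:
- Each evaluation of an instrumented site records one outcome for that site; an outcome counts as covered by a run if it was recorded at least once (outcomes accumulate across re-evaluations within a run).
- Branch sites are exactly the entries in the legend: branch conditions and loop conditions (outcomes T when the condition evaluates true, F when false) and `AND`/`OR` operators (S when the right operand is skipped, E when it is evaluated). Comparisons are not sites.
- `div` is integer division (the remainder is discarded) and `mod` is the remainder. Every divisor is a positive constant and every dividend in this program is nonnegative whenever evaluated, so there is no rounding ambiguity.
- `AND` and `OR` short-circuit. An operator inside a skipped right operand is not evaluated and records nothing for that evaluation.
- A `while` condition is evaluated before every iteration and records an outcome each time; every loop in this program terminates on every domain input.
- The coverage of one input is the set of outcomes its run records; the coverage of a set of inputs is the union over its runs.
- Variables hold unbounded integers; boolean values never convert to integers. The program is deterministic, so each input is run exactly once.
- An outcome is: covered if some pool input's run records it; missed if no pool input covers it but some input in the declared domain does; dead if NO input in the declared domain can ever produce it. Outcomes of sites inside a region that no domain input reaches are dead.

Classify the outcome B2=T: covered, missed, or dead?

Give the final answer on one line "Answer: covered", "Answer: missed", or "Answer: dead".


B2=T is recorded by pool input(s) 1, 2, 4, 5 -> covered
Answer: covered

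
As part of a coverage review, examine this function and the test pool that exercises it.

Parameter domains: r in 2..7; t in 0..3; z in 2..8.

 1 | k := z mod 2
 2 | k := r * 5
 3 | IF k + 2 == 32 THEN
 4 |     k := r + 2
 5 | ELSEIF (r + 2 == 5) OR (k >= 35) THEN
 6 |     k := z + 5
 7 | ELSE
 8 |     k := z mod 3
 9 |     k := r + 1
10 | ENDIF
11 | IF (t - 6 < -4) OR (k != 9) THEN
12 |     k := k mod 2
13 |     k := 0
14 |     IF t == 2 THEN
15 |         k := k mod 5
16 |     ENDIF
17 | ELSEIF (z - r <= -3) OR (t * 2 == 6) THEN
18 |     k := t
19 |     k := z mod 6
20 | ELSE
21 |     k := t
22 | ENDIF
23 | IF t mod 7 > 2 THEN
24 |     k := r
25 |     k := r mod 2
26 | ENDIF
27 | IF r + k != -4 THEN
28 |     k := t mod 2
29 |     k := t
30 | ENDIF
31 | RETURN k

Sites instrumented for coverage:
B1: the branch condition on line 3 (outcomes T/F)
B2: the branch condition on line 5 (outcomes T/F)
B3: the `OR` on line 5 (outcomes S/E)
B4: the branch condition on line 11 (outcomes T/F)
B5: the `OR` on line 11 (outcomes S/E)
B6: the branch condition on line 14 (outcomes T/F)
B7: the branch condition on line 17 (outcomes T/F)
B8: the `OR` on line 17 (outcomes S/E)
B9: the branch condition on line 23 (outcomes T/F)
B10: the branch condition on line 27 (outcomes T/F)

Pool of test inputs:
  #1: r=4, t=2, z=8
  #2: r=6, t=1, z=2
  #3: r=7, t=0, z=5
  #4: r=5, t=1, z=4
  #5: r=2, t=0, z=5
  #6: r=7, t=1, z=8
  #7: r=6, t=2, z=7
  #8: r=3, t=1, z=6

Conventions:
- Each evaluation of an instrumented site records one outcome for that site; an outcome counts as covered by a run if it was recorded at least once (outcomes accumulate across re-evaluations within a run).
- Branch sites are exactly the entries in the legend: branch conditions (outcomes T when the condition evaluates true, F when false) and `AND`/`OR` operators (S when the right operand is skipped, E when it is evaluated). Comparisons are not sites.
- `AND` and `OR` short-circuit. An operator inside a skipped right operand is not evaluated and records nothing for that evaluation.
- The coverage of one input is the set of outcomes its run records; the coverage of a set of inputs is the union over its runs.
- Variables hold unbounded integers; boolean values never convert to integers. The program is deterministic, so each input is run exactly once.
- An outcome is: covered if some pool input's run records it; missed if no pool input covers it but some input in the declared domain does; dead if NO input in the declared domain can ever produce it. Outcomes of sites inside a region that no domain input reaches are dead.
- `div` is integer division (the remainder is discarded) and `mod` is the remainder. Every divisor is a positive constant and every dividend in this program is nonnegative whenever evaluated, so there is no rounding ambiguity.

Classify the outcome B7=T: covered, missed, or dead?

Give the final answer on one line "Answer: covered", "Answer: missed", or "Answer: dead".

no pool input records B7=T
but domain input (r=3, t=3, z=4) does record it -> reachable, so missed

Answer: missed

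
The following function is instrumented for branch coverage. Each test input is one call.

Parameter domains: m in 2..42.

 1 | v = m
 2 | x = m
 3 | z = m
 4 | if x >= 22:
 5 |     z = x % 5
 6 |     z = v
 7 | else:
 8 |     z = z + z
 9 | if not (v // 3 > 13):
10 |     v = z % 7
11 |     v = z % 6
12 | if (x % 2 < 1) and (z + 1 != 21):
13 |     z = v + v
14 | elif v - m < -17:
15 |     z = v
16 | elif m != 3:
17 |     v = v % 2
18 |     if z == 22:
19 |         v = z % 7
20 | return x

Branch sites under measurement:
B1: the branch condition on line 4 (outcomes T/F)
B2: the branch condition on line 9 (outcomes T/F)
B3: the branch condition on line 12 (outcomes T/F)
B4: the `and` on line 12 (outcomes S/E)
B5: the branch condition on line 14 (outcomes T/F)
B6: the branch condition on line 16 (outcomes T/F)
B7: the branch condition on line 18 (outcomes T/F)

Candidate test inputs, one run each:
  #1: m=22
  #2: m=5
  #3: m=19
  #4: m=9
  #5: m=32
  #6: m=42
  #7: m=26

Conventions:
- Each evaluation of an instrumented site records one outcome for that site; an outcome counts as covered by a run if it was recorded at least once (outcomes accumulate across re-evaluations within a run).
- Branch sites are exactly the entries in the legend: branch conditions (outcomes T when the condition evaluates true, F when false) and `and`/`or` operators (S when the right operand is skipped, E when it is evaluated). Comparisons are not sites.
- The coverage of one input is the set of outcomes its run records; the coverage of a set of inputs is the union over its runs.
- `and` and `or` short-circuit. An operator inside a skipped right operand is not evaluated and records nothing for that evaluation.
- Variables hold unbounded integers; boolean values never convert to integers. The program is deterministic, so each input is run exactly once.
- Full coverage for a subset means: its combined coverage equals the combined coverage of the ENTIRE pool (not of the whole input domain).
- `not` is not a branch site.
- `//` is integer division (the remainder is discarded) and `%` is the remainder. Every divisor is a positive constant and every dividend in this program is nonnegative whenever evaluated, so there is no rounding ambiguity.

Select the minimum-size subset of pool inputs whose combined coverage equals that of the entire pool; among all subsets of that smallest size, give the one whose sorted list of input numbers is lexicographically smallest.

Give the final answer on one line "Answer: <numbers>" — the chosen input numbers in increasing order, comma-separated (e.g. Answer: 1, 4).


test 1 (m=22) fires B1->T, B2->T, B4->E, B3->T; hits B1=T, B2=T, B3=T, B4=E
test 2 (m=5) fires B1->F, B2->T, B4->S, B3->F, B5->F, B6->T, B7->F; hits B1=F, B2=T, B3=F, B4=S, B5=F, B6=T, B7=F
test 3 (m=19) fires B1->F, B2->T, B4->S, B3->F, B5->F, B6->T, B7->F; hits B1=F, B2=T, B3=F, B4=S, B5=F, B6=T, B7=F
test 4 (m=9) fires B1->F, B2->T, B4->S, B3->F, B5->F, B6->T, B7->F; hits B1=F, B2=T, B3=F, B4=S, B5=F, B6=T, B7=F
test 5 (m=32) fires B1->T, B2->T, B4->E, B3->T; hits B1=T, B2=T, B3=T, B4=E
test 6 (m=42) fires B1->T, B2->F, B4->E, B3->T; hits B1=T, B2=F, B3=T, B4=E
test 7 (m=26) fires B1->T, B2->T, B4->E, B3->T; hits B1=T, B2=T, B3=T, B4=E
pool-wide coverage (11 outcomes): B1=T, B1=F, B2=T, B2=F, B3=T, B3=F, B4=S, B4=E, B5=F, B6=T, B7=F
no size-1 subset reaches all 11 outcomes (best union: 7/11)
inputs {2, 6} (size 2) cover everything; no size-2 subset with a lexicographically smaller index list covers all 11
Answer: 2, 6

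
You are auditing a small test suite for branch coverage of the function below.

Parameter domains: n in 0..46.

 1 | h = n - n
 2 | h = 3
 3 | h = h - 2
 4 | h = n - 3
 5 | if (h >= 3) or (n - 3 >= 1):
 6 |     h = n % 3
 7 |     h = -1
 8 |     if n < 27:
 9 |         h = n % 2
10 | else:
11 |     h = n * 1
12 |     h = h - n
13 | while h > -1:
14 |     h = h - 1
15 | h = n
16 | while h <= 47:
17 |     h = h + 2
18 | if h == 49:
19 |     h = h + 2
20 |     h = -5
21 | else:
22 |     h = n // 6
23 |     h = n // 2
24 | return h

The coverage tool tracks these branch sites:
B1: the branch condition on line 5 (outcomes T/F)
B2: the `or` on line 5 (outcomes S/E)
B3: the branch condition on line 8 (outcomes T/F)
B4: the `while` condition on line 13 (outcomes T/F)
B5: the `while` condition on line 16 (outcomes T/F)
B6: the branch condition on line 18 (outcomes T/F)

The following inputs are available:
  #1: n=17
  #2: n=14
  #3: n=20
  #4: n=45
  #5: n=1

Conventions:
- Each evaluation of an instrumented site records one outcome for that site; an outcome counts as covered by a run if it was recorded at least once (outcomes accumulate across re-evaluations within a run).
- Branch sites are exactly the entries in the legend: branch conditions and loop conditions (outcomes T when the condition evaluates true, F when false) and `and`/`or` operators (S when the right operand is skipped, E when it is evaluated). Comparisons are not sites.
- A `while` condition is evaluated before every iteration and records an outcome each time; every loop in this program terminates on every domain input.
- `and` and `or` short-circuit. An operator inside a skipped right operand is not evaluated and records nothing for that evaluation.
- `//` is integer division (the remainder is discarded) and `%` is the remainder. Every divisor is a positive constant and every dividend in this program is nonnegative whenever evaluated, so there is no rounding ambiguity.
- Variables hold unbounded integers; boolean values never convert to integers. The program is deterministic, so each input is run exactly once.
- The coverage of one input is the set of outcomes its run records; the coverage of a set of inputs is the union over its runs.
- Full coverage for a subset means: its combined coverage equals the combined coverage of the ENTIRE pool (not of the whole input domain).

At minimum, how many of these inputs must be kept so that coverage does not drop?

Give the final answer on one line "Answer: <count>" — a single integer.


run #1 (n=17) records B1=T, B2=S, B3=T, B4=T, B4=F, B5=T, B5=F, B6=T
run #2 (n=14) records B1=T, B2=S, B3=T, B4=T, B4=F, B5=T, B5=F, B6=F
run #3 (n=20) records B1=T, B2=S, B3=T, B4=T, B4=F, B5=T, B5=F, B6=F
run #4 (n=45) records B1=T, B2=S, B3=F, B4=F, B5=T, B5=F, B6=T
run #5 (n=1) records B1=F, B2=E, B4=T, B4=F, B5=T, B5=F, B6=T
together the pool reaches 12 outcomes: B1=T, B1=F, B2=S, B2=E, B3=T, B3=F, B4=T, B4=F, B5=T, B5=F, B6=T, B6=F
size 1 is not enough: best union over all size-1 subsets is 8/12
size 2 is not enough: best union over all size-2 subsets is 11/12
inputs {2, 4, 5} (size 3) cover everything; no size-3 subset with a lexicographically smaller index list covers all 12
Answer: 3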